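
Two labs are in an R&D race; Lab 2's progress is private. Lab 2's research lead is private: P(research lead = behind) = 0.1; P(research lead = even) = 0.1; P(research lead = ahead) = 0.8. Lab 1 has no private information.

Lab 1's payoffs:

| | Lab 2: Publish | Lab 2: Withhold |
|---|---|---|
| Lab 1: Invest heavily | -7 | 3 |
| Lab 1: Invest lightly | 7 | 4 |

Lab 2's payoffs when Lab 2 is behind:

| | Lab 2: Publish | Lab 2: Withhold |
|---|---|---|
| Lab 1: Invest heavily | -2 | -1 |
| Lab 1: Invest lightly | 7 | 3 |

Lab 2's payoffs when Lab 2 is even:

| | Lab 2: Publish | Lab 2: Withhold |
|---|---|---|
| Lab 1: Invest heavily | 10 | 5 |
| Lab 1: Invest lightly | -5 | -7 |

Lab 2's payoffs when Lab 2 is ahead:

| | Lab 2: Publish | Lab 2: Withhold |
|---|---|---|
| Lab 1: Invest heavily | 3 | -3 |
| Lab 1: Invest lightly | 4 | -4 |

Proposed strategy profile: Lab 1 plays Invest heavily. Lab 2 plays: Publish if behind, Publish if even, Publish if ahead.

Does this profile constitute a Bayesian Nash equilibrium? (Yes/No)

Lab 1 plays Invest heavily: E[Invest heavily] = 0.1·(-7) + 0.1·(-7) + 0.8·(-7) = -7; E[Invest lightly] = 7. Not best-responding. ✗
Lab 2 (research lead behind), facing Invest heavily: Publish gives -2, Withhold gives -1. Proposed Publish is not best — profitable deviation exists. ✗
Lab 2 (research lead even), facing Invest heavily: Publish gives 10, Withhold gives 5. Proposed Publish is best. ✓
Lab 2 (research lead ahead), facing Invest heavily: Publish gives 3, Withhold gives -3. Proposed Publish is best. ✓

No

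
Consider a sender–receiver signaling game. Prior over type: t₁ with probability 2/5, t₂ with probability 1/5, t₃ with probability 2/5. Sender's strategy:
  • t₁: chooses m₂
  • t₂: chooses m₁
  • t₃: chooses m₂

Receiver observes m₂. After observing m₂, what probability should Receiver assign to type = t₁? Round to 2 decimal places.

Apply Bayes' rule using the sender's strategy as the likelihood.
P(m₂) = (2/5)·1 + (1/5)·0 + (2/5)·1 = 4/5
P(t₁ | m₂) = ((2/5)·1) / (4/5) = (2/5) / (4/5) = 1/2

0.50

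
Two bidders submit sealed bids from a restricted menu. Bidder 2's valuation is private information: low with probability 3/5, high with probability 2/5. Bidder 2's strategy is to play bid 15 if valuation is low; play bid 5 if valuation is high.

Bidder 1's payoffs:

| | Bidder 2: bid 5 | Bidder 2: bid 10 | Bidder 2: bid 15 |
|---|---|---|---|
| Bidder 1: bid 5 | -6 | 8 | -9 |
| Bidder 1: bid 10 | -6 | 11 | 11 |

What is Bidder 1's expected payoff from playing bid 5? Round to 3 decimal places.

E[bid 5] = 3/5·(-9) + 2/5·(-6) = (-27/5) + (-12/5) = -39/5

-7.800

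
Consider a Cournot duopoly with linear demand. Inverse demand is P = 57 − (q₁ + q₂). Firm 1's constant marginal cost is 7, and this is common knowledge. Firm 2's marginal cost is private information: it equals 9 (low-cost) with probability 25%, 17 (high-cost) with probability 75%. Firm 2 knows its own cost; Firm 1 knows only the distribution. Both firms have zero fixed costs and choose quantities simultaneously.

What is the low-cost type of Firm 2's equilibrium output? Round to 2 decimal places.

Each type of Firm 2 best-responds to q₁; Firm 1 best-responds to the expected q₂ over Firm 2's types.
Firm 2 with cost c maximizes (57 − (q₁+q₂) − c)·q₂, giving q₂(c) = (57 − c − q₁)/2.
E[c₂] = 0.25·9 + 0.75·17 = 15
Firm 1's FOC against E[q₂] yields q₁ = (57 − 2·7 + E[c₂])/3 = (57 − 14 + 15)/3 = 19.3333.
q₂(low-cost) = (57 − 9 − 19.3333)/2 = 14.3333.

14.33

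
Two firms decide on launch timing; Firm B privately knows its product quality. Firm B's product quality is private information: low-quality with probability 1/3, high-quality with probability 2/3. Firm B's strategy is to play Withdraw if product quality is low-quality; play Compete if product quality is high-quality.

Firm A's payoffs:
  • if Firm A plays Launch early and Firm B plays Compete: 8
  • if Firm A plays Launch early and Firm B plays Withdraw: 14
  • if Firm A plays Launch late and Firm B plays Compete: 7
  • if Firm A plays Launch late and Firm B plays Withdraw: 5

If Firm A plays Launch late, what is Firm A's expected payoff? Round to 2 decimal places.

6.33

E[Launch late] = 1/3·5 + 2/3·7 = 5/3 + 14/3 = 19/3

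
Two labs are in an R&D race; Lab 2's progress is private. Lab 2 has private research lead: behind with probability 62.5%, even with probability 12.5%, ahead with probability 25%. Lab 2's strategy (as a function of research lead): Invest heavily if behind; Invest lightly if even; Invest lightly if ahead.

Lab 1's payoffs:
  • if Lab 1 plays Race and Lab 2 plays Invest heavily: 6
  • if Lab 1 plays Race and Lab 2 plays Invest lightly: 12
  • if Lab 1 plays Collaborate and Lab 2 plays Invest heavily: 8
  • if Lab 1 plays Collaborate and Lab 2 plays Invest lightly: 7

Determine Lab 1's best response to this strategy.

Race

E[Race] = 0.625·(6) + 0.125·(12) + 0.25·(12) = 8.25
E[Collaborate] = 0.625·(8) + 0.125·(7) + 0.25·(7) = 7.625
Best response: Race (8.25 is the largest).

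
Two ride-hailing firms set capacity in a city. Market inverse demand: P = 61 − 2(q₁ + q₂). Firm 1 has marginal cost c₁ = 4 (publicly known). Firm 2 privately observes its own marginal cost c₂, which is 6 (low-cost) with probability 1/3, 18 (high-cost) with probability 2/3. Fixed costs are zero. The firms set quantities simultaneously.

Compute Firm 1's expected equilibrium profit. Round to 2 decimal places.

Firm 2 with cost c maximizes (61 − 2(q₁+q₂) − c)·q₂, giving q₂(c) = (61 − c − 2q₁)/4.
E[c₂] = 1/3·6 + 2/3·18 = 14
Firm 1's FOC against E[q₂] yields q₁ = (61 − 2·4 + E[c₂])/6 = (61 − 8 + 14)/6 = 11.1667.
E[P] = 61 − 2·(q₁ + E[q₂]) = 26.3333; Firm 1's expected profit = (E[P] − 4)·q₁ = (26.3333 − 4)·11.1667 = 249.389.

249.39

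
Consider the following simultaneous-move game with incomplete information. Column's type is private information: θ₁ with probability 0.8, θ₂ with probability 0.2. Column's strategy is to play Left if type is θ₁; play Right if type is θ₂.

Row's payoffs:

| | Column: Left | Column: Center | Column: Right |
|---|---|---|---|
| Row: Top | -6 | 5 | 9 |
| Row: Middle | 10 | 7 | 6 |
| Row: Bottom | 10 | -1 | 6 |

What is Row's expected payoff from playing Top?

Take the expectation over Column's type, weighting each type's action by its prior probability.
E[Top] = 0.8·(-6) + 0.2·9 = (-4.8) + 1.8 = -3

-3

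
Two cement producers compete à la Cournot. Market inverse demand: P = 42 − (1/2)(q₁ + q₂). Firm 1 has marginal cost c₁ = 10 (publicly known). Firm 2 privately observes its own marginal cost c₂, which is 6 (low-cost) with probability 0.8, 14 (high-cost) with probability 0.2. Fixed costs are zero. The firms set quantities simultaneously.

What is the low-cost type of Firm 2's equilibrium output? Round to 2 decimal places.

Type-c best response for Firm 2: q₂(c) = (42 − c) − q₁/2.
Firm 1 maximizes expected profit; its first-order condition is 42 − q₁ − (1/2)E[q₂] − 10 = 0.
Substituting E[q₂] and solving: E[c₂] = 7.6, so q₁ = (42 − 2·10 + 7.6)/(3/2) = 19.7333.
q₂(low-cost) = (42 − 6 − (1/2)·19.7333) = 26.1333.

26.13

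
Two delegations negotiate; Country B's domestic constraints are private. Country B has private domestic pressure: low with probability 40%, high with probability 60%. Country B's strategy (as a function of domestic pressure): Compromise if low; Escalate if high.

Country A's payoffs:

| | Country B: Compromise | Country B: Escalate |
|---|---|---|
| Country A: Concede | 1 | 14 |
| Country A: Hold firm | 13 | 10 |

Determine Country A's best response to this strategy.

Hold firm

E[Concede] = 0.4·(1) + 0.6·(14) = 8.8
E[Hold firm] = 0.4·(13) + 0.6·(10) = 11.2
Best response: Hold firm (11.2 is the largest).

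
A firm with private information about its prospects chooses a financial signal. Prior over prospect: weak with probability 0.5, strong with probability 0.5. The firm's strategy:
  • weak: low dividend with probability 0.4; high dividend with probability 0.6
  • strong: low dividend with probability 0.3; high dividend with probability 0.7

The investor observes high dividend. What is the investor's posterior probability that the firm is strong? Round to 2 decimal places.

P(high dividend) = 0.5·0.6 + 0.5·0.7 = 0.65
P(strong | high dividend) = (0.5·0.7) / 0.65 = 0.35 / 0.65 = 0.538462

0.54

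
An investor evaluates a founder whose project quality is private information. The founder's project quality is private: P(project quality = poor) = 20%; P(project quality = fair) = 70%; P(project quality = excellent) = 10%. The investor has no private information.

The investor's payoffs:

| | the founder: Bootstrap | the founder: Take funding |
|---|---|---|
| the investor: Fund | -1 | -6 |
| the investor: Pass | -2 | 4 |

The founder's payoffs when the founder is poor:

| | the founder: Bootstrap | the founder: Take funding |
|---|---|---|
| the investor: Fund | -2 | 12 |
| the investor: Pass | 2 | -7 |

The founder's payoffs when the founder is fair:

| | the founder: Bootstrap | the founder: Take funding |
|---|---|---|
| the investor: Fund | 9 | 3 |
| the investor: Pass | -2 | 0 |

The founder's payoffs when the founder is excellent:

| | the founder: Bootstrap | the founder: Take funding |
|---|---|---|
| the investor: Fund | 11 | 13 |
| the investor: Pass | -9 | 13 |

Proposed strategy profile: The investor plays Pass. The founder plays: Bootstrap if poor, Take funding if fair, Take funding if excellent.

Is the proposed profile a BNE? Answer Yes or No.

Yes

The investor plays Pass: E[Pass] = 0.2·(-2) + 0.7·(4) + 0.1·(4) = 2.8; E[Fund] = -5. Best-responding. ✓
The founder (project quality poor), facing Pass: Bootstrap gives 2, Take funding gives -7. Proposed Bootstrap is best. ✓
The founder (project quality fair), facing Pass: Bootstrap gives -2, Take funding gives 0. Proposed Take funding is best. ✓
The founder (project quality excellent), facing Pass: Bootstrap gives -9, Take funding gives 13. Proposed Take funding is best. ✓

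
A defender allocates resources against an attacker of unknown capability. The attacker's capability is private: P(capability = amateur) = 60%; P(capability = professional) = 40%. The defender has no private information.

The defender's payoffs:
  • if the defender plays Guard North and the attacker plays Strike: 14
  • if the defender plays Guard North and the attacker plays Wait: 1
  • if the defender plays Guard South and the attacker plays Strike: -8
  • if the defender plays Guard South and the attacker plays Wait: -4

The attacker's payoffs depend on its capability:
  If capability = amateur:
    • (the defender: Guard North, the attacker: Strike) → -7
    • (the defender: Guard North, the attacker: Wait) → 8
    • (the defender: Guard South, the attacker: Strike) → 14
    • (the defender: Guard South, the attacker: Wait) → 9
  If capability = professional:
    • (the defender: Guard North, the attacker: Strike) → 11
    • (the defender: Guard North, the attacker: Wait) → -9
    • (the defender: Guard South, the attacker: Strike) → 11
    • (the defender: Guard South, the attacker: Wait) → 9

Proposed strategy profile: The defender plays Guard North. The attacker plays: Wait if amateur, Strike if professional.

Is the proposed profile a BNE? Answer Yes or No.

The defender plays Guard North: E[Guard North] = 0.6·(1) + 0.4·(14) = 6.2; E[Guard South] = -5.6. Best-responding. ✓
The attacker (capability amateur), facing Guard North: Strike gives -7, Wait gives 8. Proposed Wait is best. ✓
The attacker (capability professional), facing Guard North: Strike gives 11, Wait gives -9. Proposed Strike is best. ✓

Yes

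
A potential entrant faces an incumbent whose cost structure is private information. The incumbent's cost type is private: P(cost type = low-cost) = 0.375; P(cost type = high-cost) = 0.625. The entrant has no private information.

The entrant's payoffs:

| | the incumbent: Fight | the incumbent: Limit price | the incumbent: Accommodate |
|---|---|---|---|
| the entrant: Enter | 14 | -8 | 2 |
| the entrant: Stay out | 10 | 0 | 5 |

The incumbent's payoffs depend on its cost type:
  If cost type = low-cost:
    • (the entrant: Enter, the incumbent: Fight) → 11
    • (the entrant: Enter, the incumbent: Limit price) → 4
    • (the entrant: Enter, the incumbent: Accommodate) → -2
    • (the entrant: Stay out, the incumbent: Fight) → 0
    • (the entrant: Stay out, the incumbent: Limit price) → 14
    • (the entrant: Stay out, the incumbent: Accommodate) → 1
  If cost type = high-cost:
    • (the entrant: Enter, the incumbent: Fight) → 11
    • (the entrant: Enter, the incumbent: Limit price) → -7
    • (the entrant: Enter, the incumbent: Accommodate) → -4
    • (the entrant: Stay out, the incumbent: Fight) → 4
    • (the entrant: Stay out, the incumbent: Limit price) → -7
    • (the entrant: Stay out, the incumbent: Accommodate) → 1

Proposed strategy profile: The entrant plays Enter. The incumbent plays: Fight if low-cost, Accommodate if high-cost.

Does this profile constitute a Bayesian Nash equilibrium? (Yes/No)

No

A profile is a BNE iff every type of every player is best-responding given beliefs about the other side.
The entrant plays Enter: E[Enter] = 0.375·(14) + 0.625·(2) = 6.5; E[Stay out] = 6.875. Not best-responding. ✗
The incumbent (cost type low-cost), facing Enter: Fight gives 11, Limit price gives 4, Accommodate gives -2. Proposed Fight is best. ✓
The incumbent (cost type high-cost), facing Enter: Fight gives 11, Limit price gives -7, Accommodate gives -4. Proposed Accommodate is not best — profitable deviation exists. ✗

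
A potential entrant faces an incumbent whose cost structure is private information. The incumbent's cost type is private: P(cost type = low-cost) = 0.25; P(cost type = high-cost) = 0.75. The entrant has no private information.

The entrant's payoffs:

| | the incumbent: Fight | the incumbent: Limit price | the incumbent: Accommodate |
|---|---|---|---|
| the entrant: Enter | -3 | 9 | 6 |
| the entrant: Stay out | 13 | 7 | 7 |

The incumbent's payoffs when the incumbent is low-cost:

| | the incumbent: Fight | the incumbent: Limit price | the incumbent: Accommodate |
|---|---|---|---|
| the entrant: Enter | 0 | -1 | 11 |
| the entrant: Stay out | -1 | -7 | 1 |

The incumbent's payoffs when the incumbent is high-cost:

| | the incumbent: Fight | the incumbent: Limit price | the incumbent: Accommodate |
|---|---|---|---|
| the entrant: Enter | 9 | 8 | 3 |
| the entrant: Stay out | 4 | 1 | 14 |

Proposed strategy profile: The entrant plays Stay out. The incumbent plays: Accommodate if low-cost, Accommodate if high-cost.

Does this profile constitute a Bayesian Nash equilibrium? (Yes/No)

Yes

The entrant plays Stay out: E[Stay out] = 0.25·(7) + 0.75·(7) = 7; E[Enter] = 6. Best-responding. ✓
The incumbent (cost type low-cost), facing Stay out: Fight gives -1, Limit price gives -7, Accommodate gives 1. Proposed Accommodate is best. ✓
The incumbent (cost type high-cost), facing Stay out: Fight gives 4, Limit price gives 1, Accommodate gives 14. Proposed Accommodate is best. ✓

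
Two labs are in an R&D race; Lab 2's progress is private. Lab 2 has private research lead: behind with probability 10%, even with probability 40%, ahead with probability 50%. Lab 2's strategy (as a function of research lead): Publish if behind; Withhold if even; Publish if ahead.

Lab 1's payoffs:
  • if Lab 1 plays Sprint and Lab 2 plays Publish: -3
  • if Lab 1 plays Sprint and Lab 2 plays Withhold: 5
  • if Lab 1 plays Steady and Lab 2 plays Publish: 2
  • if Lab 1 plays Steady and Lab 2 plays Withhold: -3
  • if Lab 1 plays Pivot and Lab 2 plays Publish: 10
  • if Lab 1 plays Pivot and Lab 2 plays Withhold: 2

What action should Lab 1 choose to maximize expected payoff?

Pivot

E[Sprint] = 0.1·(-3) + 0.4·(5) + 0.5·(-3) = 0.2
E[Steady] = 0.1·(2) + 0.4·(-3) + 0.5·(2) = 0
E[Pivot] = 0.1·(10) + 0.4·(2) + 0.5·(10) = 6.8
Best response: Pivot (6.8 is the largest).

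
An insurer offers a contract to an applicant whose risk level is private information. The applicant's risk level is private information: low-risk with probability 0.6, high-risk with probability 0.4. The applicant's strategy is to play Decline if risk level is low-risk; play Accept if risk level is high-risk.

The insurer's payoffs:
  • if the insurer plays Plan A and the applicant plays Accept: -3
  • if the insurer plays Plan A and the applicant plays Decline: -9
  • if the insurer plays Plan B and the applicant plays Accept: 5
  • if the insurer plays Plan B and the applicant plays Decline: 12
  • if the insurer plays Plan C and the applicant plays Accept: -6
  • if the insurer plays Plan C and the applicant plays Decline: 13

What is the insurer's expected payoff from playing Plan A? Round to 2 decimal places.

E[Plan A] = 0.6·(-9) + 0.4·(-3) = (-5.4) + (-1.2) = -6.6

-6.60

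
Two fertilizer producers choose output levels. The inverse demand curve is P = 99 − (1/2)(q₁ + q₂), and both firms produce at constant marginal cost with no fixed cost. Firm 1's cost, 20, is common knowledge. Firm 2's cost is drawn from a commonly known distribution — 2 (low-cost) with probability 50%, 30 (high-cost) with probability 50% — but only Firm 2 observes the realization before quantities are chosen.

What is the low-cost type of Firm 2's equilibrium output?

72

Type-c best response for Firm 2: q₂(c) = (99 − c) − q₁/2.
Firm 1 maximizes expected profit; its first-order condition is 99 − q₁ − (1/2)E[q₂] − 20 = 0.
Substituting E[q₂] and solving: E[c₂] = 16, so q₁ = (99 − 2·20 + 16)/(3/2) = 50.
q₂(low-cost) = (99 − 2 − (1/2)·50) = 72.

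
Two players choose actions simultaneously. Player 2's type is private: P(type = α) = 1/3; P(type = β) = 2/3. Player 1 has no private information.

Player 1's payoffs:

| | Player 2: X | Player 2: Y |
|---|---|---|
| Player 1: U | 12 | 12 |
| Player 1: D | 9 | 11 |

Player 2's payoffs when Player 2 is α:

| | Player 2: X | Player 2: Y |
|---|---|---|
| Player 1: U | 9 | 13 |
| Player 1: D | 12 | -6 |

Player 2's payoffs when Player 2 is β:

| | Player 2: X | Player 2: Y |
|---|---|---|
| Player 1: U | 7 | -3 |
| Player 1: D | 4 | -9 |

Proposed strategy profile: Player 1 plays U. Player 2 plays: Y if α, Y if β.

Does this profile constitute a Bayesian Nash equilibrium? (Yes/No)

No

A profile is a BNE iff every type of every player is best-responding given beliefs about the other side.
Player 1 plays U: E[U] = 1/3·(12) + 2/3·(12) = 12; E[D] = 11. Best-responding. ✓
Player 2 (type α), facing U: X gives 9, Y gives 13. Proposed Y is best. ✓
Player 2 (type β), facing U: X gives 7, Y gives -3. Proposed Y is not best — profitable deviation exists. ✗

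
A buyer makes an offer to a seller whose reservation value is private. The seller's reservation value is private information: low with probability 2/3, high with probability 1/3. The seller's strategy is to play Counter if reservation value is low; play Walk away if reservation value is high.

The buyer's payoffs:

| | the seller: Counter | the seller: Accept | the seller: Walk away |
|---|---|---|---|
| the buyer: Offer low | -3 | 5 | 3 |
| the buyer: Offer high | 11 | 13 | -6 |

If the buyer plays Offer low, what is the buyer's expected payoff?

-1

E[Offer low] = 2/3·(-3) + 1/3·3 = (-2) + 1 = -1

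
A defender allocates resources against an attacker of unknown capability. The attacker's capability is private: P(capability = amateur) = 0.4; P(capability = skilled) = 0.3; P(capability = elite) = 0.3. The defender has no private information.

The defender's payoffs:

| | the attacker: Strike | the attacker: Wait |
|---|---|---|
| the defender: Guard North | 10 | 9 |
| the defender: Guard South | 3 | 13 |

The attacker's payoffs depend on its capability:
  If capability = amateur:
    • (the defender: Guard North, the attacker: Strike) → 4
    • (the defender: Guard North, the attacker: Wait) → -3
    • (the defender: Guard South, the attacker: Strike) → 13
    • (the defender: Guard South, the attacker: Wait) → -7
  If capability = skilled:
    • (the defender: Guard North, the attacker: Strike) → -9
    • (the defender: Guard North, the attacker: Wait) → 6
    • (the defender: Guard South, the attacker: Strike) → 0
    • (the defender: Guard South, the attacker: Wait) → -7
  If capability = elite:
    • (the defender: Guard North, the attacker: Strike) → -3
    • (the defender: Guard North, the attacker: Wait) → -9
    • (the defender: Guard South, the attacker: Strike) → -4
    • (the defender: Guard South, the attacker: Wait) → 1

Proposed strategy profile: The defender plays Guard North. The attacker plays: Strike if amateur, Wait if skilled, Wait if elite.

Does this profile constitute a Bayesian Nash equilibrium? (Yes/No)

No

The defender plays Guard North: E[Guard North] = 0.4·(10) + 0.3·(9) + 0.3·(9) = 9.4; E[Guard South] = 9. Best-responding. ✓
The attacker (capability amateur), facing Guard North: Strike gives 4, Wait gives -3. Proposed Strike is best. ✓
The attacker (capability skilled), facing Guard North: Strike gives -9, Wait gives 6. Proposed Wait is best. ✓
The attacker (capability elite), facing Guard North: Strike gives -3, Wait gives -9. Proposed Wait is not best — profitable deviation exists. ✗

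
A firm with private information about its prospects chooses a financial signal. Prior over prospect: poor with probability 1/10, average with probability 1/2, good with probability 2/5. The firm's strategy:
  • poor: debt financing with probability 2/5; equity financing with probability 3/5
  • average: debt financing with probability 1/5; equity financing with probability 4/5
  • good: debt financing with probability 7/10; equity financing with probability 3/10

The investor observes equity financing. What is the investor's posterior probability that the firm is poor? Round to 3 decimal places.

P(equity financing) = (1/10)·(3/5) + (1/2)·(4/5) + (2/5)·(3/10) = 29/50
P(poor | equity financing) = ((1/10)·(3/5)) / (29/50) = (3/50) / (29/50) = 3/29

0.103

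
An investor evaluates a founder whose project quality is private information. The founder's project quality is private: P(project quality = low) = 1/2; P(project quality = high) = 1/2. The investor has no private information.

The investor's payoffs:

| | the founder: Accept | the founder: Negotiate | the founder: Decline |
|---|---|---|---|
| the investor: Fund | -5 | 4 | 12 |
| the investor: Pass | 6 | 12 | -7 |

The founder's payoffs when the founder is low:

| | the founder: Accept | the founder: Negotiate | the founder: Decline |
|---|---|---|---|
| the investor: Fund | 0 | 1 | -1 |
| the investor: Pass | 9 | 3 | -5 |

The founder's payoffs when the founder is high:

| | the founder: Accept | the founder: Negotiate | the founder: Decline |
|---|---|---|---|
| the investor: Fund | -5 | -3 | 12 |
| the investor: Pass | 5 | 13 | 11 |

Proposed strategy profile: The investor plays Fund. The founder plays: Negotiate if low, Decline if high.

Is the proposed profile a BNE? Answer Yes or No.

Yes

The investor plays Fund: E[Fund] = 1/2·(4) + 1/2·(12) = 8; E[Pass] = 5/2. Best-responding. ✓
The founder (project quality low), facing Fund: Accept gives 0, Negotiate gives 1, Decline gives -1. Proposed Negotiate is best. ✓
The founder (project quality high), facing Fund: Accept gives -5, Negotiate gives -3, Decline gives 12. Proposed Decline is best. ✓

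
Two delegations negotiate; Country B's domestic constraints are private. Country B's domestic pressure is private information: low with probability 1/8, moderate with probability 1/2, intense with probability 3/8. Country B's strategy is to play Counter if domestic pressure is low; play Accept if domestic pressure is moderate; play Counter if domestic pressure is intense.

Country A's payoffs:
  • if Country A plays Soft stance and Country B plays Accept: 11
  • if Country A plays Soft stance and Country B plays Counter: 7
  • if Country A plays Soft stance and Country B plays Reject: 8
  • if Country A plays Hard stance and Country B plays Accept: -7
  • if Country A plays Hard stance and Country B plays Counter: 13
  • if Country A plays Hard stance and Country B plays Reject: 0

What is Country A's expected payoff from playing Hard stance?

3

Take the expectation over Country B's domestic pressure, weighting each type's action by its prior probability.
E[Hard stance] = 1/8·13 + 1/2·(-7) + 3/8·13 = 13/8 + (-7/2) + 39/8 = 3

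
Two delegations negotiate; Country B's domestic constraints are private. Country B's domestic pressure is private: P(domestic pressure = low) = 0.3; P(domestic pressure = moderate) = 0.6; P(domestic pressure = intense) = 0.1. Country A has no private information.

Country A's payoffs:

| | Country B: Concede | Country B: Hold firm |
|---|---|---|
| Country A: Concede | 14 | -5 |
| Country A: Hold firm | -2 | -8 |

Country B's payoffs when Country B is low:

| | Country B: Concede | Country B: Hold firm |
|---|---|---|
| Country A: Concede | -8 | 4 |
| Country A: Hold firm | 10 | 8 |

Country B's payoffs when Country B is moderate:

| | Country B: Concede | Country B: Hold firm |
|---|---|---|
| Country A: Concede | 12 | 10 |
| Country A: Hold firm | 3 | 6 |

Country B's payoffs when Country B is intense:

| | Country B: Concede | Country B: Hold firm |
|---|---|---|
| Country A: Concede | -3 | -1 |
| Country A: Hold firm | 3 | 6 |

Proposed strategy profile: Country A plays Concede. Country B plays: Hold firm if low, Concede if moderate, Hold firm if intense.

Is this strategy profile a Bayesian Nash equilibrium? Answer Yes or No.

Yes

A profile is a BNE iff every type of every player is best-responding given beliefs about the other side.
Country A plays Concede: E[Concede] = 0.3·(-5) + 0.6·(14) + 0.1·(-5) = 6.4; E[Hold firm] = -4.4. Best-responding. ✓
Country B (domestic pressure low), facing Concede: Concede gives -8, Hold firm gives 4. Proposed Hold firm is best. ✓
Country B (domestic pressure moderate), facing Concede: Concede gives 12, Hold firm gives 10. Proposed Concede is best. ✓
Country B (domestic pressure intense), facing Concede: Concede gives -3, Hold firm gives -1. Proposed Hold firm is best. ✓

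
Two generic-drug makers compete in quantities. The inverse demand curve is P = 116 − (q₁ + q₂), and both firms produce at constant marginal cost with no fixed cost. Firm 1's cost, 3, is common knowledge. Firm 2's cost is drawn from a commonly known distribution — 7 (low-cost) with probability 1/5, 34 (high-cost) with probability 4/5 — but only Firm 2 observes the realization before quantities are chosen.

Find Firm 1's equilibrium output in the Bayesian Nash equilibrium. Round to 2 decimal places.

Firm 2 with cost c maximizes (116 − (q₁+q₂) − c)·q₂, giving q₂(c) = (116 − c − q₁)/2.
E[c₂] = 1/5·7 + 4/5·34 = 28.6
Firm 1's FOC against E[q₂] yields q₁ = (116 − 2·3 + E[c₂])/3 = (116 − 6 + 28.6)/3 = 46.2.

46.20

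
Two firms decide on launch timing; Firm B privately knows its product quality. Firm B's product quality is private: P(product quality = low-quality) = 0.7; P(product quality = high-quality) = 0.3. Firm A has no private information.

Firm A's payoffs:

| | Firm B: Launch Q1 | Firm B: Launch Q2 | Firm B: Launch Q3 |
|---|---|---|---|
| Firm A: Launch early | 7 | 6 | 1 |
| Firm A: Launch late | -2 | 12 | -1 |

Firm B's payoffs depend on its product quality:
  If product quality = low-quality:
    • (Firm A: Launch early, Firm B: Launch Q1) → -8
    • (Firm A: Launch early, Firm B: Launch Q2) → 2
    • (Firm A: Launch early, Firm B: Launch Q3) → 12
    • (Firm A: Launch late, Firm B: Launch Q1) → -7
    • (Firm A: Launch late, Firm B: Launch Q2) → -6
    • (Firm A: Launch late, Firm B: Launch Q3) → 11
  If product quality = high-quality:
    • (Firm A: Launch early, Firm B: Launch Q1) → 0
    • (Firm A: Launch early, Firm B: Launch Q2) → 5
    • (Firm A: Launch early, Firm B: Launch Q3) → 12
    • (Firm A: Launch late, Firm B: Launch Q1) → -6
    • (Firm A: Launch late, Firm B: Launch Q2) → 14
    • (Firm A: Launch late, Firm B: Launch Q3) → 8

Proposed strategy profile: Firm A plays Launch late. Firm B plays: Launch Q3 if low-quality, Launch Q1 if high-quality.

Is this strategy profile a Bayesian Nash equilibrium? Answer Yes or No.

Firm A plays Launch late: E[Launch late] = 0.7·(-1) + 0.3·(-2) = -1.3; E[Launch early] = 2.8. Not best-responding. ✗
Firm B (product quality low-quality), facing Launch late: Launch Q1 gives -7, Launch Q2 gives -6, Launch Q3 gives 11. Proposed Launch Q3 is best. ✓
Firm B (product quality high-quality), facing Launch late: Launch Q1 gives -6, Launch Q2 gives 14, Launch Q3 gives 8. Proposed Launch Q1 is not best — profitable deviation exists. ✗

No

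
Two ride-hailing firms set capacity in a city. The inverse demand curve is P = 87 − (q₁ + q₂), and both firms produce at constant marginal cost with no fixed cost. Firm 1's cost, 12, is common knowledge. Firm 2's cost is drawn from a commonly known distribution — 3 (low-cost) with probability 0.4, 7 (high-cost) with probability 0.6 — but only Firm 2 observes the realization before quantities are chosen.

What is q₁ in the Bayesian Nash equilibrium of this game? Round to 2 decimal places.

Firm 2 with cost c maximizes (87 − (q₁+q₂) − c)·q₂, giving q₂(c) = (87 − c − q₁)/2.
E[c₂] = 0.4·3 + 0.6·7 = 5.4
Firm 1's FOC against E[q₂] yields q₁ = (87 − 2·12 + E[c₂])/3 = (87 − 24 + 5.4)/3 = 22.8.

22.80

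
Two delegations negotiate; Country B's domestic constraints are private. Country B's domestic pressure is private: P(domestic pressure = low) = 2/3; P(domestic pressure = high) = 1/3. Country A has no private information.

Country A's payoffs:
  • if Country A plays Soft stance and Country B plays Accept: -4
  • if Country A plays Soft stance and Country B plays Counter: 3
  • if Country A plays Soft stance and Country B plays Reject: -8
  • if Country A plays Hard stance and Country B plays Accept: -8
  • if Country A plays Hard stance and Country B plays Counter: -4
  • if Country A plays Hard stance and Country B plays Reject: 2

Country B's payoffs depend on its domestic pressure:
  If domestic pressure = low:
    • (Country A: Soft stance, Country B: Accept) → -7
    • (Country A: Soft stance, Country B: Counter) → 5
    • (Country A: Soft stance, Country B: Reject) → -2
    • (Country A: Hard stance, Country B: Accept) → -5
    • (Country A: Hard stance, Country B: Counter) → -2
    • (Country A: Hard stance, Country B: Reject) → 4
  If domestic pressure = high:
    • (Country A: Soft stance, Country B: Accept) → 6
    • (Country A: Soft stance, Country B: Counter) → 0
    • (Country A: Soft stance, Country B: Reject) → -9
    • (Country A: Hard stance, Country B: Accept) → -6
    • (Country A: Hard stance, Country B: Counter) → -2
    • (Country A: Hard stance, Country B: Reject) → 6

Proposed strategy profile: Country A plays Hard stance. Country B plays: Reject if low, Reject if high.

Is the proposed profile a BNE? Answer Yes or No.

Country A plays Hard stance: E[Hard stance] = 2/3·(2) + 1/3·(2) = 2; E[Soft stance] = -8. Best-responding. ✓
Country B (domestic pressure low), facing Hard stance: Accept gives -5, Counter gives -2, Reject gives 4. Proposed Reject is best. ✓
Country B (domestic pressure high), facing Hard stance: Accept gives -6, Counter gives -2, Reject gives 6. Proposed Reject is best. ✓

Yes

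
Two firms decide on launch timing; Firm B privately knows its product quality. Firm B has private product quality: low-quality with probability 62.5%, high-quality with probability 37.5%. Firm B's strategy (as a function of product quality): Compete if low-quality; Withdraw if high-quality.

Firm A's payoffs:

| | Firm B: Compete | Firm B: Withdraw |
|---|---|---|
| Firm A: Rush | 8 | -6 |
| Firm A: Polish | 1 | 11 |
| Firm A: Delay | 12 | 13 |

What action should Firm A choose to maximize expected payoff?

Delay

Compute Firm A's expected payoff for each action, taking the expectation over Firm B's type.
E[Rush] = 0.625·(8) + 0.375·(-6) = 2.75
E[Polish] = 0.625·(1) + 0.375·(11) = 4.75
E[Delay] = 0.625·(12) + 0.375·(13) = 12.375
Best response: Delay (12.375 is the largest).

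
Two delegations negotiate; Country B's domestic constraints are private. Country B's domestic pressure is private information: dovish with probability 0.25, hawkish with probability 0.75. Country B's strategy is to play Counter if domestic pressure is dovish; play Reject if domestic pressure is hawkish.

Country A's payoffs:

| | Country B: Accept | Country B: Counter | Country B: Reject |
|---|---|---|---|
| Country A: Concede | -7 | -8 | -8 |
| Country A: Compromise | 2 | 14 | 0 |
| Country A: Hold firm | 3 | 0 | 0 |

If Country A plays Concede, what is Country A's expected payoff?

Take the expectation over Country B's domestic pressure, weighting each type's action by its prior probability.
E[Concede] = 0.25·(-8) + 0.75·(-8) = (-2) + (-6) = -8

-8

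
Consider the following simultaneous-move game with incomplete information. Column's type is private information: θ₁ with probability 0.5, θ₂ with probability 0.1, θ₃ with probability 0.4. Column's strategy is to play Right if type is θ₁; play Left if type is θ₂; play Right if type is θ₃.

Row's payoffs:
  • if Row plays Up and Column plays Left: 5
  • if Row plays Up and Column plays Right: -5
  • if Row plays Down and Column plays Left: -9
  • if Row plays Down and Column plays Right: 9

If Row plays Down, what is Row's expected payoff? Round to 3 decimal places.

E[Down] = 0.5·9 + 0.1·(-9) + 0.4·9 = 4.5 + (-0.9) + 3.6 = 7.2

7.200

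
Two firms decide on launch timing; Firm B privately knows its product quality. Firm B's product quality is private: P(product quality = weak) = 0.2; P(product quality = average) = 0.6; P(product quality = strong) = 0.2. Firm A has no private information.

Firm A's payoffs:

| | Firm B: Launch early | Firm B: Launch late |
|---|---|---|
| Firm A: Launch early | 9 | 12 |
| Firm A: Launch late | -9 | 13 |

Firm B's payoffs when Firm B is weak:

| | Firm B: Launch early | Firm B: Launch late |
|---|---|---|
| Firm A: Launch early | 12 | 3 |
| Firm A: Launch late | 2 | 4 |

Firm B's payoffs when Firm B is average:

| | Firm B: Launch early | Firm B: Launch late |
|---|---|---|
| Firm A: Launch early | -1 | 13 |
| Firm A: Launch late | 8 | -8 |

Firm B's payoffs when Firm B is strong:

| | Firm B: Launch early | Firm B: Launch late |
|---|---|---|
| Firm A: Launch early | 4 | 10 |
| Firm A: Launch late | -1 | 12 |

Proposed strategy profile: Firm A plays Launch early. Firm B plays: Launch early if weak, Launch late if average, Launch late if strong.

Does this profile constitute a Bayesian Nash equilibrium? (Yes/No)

Yes

Firm A plays Launch early: E[Launch early] = 0.2·(9) + 0.6·(12) + 0.2·(12) = 11.4; E[Launch late] = 8.6. Best-responding. ✓
Firm B (product quality weak), facing Launch early: Launch early gives 12, Launch late gives 3. Proposed Launch early is best. ✓
Firm B (product quality average), facing Launch early: Launch early gives -1, Launch late gives 13. Proposed Launch late is best. ✓
Firm B (product quality strong), facing Launch early: Launch early gives 4, Launch late gives 10. Proposed Launch late is best. ✓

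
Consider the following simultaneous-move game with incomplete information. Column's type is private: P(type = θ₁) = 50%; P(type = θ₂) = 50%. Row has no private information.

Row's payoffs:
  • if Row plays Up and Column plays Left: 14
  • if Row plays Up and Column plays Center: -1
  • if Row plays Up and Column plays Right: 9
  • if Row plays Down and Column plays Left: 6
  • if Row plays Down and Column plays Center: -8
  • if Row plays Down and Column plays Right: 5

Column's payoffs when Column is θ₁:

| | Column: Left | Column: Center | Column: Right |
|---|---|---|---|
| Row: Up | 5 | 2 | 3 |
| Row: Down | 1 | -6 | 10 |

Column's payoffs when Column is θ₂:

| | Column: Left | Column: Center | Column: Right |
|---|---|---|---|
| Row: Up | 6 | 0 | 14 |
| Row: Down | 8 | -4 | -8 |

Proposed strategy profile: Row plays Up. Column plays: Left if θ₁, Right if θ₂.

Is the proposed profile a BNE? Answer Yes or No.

Row plays Up: E[Up] = 0.5·(14) + 0.5·(9) = 11.5; E[Down] = 5.5. Best-responding. ✓
Column (type θ₁), facing Up: Left gives 5, Center gives 2, Right gives 3. Proposed Left is best. ✓
Column (type θ₂), facing Up: Left gives 6, Center gives 0, Right gives 14. Proposed Right is best. ✓

Yes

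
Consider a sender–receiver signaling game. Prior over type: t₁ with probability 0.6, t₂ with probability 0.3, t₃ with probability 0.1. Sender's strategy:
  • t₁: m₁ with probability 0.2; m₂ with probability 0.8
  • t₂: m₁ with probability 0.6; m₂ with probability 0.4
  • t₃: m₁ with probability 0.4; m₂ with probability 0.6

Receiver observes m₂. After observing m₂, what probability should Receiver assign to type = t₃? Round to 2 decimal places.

P(m₂) = 0.6·0.8 + 0.3·0.4 + 0.1·0.6 = 0.66
P(t₃ | m₂) = (0.1·0.6) / 0.66 = 0.06 / 0.66 = 0.0909091

0.09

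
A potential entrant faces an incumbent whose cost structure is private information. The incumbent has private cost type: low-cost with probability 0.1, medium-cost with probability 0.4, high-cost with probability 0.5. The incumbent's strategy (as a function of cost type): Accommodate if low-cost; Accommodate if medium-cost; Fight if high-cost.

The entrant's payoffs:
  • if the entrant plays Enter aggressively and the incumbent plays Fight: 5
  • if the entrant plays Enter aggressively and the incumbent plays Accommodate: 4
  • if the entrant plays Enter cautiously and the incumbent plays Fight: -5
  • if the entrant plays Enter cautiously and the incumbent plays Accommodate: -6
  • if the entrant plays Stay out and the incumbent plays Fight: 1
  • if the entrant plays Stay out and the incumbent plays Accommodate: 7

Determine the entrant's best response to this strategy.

E[Enter aggressively] = 0.1·(4) + 0.4·(4) + 0.5·(5) = 4.5
E[Enter cautiously] = 0.1·(-6) + 0.4·(-6) + 0.5·(-5) = -5.5
E[Stay out] = 0.1·(7) + 0.4·(7) + 0.5·(1) = 4
Best response: Enter aggressively (4.5 is the largest).

Enter aggressively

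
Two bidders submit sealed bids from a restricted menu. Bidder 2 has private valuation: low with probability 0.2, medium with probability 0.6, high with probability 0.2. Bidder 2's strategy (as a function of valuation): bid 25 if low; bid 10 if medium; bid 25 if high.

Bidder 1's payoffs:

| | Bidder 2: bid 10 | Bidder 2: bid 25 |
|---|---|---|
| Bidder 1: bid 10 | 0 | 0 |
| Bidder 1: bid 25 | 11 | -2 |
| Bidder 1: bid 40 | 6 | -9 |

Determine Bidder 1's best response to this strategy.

bid 25

E[bid 10] = 0.2·(0) + 0.6·(0) + 0.2·(0) = 0
E[bid 25] = 0.2·(-2) + 0.6·(11) + 0.2·(-2) = 5.8
E[bid 40] = 0.2·(-9) + 0.6·(6) + 0.2·(-9) = 0
Best response: bid 25 (5.8 is the largest).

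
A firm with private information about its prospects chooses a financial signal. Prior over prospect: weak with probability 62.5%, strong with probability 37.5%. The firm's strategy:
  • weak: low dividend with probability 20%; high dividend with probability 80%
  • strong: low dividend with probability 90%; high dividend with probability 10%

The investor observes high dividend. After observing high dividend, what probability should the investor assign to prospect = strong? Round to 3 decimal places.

0.070

Apply Bayes' rule using the sender's strategy as the likelihood.
P(high dividend) = 0.625·0.8 + 0.375·0.1 = 0.5375
P(strong | high dividend) = (0.375·0.1) / 0.5375 = 0.0375 / 0.5375 = 0.0697674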